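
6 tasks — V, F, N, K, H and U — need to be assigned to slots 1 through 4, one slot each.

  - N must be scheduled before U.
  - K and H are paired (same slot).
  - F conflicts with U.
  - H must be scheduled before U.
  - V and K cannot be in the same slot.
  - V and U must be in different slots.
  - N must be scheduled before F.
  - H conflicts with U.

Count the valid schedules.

34

Splitting on V: it can be 1 (9), 2 (9), 3 (8), 4 (8). Listing each branch's schedules as (F, N, K, H, U):
V=1: (2,1,2,2,3) (2,1,2,2,4) (2,1,3,3,4) (3,1,2,2,4) (3,1,3,3,4) (3,2,2,2,4) (3,2,3,3,4) (4,1,2,2,3) (4,2,2,2,3) — 9.
V=2: (2,1,1,1,3) (2,1,1,1,4) (2,1,3,3,4) (3,1,1,1,4) (3,1,3,3,4) (3,2,1,1,4) (3,2,3,3,4) (4,1,1,1,3) (4,2,1,1,3) — 9.
V=3: (2,1,1,1,4) (2,1,2,2,4) (3,1,1,1,2) (3,1,1,1,4) (3,1,2,2,4) (3,2,1,1,4) (3,2,2,2,4) (4,1,1,1,2) — 8.
V=4: (2,1,1,1,3) (2,1,2,2,3) (3,1,1,1,2) (4,1,1,1,2) (4,1,1,1,3) (4,1,2,2,3) (4,2,1,1,3) (4,2,2,2,3) — 8.
Summing: 9 + 9 + 8 + 8 = 34.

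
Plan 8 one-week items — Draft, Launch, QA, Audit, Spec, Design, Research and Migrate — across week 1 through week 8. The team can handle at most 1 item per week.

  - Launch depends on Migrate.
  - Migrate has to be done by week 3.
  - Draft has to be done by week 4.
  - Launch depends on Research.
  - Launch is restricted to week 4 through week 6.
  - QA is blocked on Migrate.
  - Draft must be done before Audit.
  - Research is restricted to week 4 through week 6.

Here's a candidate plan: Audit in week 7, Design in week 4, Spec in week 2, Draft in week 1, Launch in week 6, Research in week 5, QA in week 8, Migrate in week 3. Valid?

Yes, all constraints hold

The team can handle at most 1 item per week — holds.
Migrate has to be done by week 3 — holds.
Research is restricted to week 4 through week 6 — holds.
Launch depends on Research — holds.
QA is blocked on Migrate — holds.
Draft must be done before Audit — holds.
Launch is restricted to week 4 through week 6 — holds.
Draft has to be done by week 4 — holds.
Launch depends on Migrate — holds.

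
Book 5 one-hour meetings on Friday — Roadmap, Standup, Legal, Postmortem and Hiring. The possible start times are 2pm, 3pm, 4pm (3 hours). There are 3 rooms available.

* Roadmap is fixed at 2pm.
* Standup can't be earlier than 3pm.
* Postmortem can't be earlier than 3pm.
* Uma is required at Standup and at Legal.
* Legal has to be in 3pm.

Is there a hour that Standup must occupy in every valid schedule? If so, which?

4pm

Standup's window is 3pm–4pm.
Legal is fixed at 3pm, and Standup can't share a hour with Legal.
So Standup must be 4pm.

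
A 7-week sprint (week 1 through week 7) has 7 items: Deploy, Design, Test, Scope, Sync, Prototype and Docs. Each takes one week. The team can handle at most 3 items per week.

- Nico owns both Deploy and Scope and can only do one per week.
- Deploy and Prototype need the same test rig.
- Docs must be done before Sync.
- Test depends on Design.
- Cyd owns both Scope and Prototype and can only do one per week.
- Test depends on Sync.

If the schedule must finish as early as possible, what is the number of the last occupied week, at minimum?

3

The precedence chain requires at least 3 distinct weeks.
With at most 3 per week and 7 work items, at least 3 weeks are needed.
3 works (last occupied week: week 3): for example Design=week 1, Scope=week 2, Prototype=week 3, Sync=week 2, Docs=week 1, Deploy=week 1, Test=week 3.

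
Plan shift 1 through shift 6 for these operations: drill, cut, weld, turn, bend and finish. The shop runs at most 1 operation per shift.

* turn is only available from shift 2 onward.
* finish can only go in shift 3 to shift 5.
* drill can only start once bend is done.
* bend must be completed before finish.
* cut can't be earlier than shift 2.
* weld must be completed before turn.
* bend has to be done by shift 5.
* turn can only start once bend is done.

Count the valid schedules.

Splitting on drill: it can be shift 2 (9), shift 3 (10), shift 4 (11), shift 5 (11), shift 6 (17). Listing each branch's schedules as (cut, weld, turn, bend, finish) by shift number:
drill=shift 2: (3,4,6,1,5) (3,5,6,1,4) (4,3,6,1,5) (4,5,6,1,3) (5,3,6,1,4) (5,4,6,1,3) (6,3,4,1,5) (6,3,5,1,4) (6,4,5,1,3) — 9.
drill=shift 3: (2,4,6,1,5) (2,5,6,1,4) (4,1,6,2,5) (4,2,6,1,5) (5,1,6,2,4) (5,2,6,1,4) (6,1,4,2,5) (6,1,5,2,4) (6,2,4,1,5) (6,2,5,1,4) — 10.
drill=shift 4: (2,1,6,3,5) (2,3,6,1,5) (2,5,6,1,3) (3,1,6,2,5) (3,2,6,1,5) (5,1,6,2,3) (5,2,6,1,3) (6,1,3,2,5) (6,1,5,2,3) (6,2,3,1,5) (6,2,5,1,3) — 11.
drill=shift 5: (2,1,6,3,4) (2,3,6,1,4) (2,4,6,1,3) (3,1,6,2,4) (3,2,6,1,4) (4,1,6,2,3) (4,2,6,1,3) (6,1,3,2,4) (6,1,4,2,3) (6,2,3,1,4) (6,2,4,1,3) — 11.
drill=shift 6: (2,1,4,3,5) (2,1,5,3,4) (2,3,4,1,5) (2,3,5,1,4) (2,4,5,1,3) (3,1,4,2,5) (3,1,5,2,4) (3,2,4,1,5) (3,2,5,1,4) (4,1,3,2,5) (4,1,5,2,3) (4,2,3,1,5) (4,2,5,1,3) (5,1,3,2,4) (5,1,4,2,3) (5,2,3,1,4) (5,2,4,1,3) — 17.
Summing: 9 + 10 + 11 + 11 + 17 = 58.

58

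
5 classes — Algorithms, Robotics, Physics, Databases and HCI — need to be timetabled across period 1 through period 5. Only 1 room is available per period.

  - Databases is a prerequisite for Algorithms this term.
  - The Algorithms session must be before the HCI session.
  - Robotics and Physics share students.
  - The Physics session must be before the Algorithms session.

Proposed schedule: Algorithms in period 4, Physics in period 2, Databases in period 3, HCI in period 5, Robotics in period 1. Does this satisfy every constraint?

Only 1 room is available per period — holds.
Robotics and Physics share students — holds.
Databases is a prerequisite for Algorithms this term — holds.
The Algorithms session must be before the HCI session — holds.
The Physics session must be before the Algorithms session — holds.

Yes, all constraints hold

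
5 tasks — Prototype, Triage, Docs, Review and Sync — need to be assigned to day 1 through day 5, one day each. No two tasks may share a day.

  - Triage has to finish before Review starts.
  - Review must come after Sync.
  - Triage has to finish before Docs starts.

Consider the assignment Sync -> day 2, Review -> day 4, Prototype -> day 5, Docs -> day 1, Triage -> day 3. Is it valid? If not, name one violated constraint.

Invalid. Triage has to finish before Docs starts.

No two tasks may share a day — holds.
Review must come after Sync — holds.
Triage has to finish before Review starts — holds.
Triage has to finish before Docs starts — violated.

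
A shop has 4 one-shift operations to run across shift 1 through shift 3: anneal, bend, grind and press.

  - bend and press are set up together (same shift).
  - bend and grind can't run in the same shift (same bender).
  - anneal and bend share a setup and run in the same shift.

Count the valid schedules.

6

Splitting on anneal: it can be shift 1 (2), shift 2 (2), shift 3 (2). Listing each branch's schedules as (bend, grind, press) by shift number:
anneal=shift 1: (1,2,1) (1,3,1) — 2.
anneal=shift 2: (2,1,2) (2,3,2) — 2.
anneal=shift 3: (3,1,3) (3,2,3) — 2.
Summing: 2 + 2 + 2 = 6.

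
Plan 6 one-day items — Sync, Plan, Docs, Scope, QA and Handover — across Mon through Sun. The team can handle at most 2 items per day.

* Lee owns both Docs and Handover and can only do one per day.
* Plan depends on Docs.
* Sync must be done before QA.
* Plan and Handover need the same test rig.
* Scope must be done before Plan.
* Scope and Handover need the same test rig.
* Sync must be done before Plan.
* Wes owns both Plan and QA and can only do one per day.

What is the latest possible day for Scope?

Sat

Downstream work caps Scope at Sat.
Scope at Sat is achievable: Docs in Mon, QA in Tue, Sync in Mon, Plan in Sun, Scope in Sat, Handover in Tue.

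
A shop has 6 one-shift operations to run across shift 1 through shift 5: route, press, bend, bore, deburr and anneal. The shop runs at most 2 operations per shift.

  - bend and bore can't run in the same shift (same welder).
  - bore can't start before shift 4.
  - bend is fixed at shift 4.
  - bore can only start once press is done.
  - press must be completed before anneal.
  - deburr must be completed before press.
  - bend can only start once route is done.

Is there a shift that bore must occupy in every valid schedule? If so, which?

shift 5

bore's window is shift 4–shift 5.
bend is fixed at shift 4, and bore can't share a shift with bend.
So bore must be shift 5.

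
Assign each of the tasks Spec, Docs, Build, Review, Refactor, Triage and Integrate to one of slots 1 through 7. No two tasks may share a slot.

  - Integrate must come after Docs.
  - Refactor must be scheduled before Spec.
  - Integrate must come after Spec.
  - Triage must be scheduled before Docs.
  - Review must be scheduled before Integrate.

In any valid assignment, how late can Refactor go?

Downstream work caps Refactor at 5.
Refactor at 5 is achievable: Docs=2, Triage=1, Spec=6, Integrate=7, Refactor=5, Review=3, Build=4.

5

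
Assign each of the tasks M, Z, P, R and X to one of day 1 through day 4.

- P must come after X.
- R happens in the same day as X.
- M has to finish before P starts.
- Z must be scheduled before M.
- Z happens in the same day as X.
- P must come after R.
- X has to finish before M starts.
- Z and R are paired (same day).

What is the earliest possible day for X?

day 1

Downstream work caps X at day 2.
X at day 1 is achievable: M -> day 2, P -> day 3, X -> day 1, Z -> day 1, R -> day 1.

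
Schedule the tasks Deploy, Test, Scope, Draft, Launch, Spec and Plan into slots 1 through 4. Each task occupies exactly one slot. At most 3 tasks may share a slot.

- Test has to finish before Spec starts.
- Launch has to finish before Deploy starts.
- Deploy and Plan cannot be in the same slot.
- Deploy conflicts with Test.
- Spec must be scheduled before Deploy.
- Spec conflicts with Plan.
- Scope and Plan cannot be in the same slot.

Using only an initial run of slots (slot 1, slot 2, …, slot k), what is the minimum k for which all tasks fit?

3 slots

The precedence chain requires at least 3 distinct slots.
With at most 3 per slot and 7 tasks, at least 3 slots are needed.
3 works (last occupied slot: 3): for example Scope=2, Deploy=3, Draft=2, Spec=2, Plan=1, Launch=1, Test=1.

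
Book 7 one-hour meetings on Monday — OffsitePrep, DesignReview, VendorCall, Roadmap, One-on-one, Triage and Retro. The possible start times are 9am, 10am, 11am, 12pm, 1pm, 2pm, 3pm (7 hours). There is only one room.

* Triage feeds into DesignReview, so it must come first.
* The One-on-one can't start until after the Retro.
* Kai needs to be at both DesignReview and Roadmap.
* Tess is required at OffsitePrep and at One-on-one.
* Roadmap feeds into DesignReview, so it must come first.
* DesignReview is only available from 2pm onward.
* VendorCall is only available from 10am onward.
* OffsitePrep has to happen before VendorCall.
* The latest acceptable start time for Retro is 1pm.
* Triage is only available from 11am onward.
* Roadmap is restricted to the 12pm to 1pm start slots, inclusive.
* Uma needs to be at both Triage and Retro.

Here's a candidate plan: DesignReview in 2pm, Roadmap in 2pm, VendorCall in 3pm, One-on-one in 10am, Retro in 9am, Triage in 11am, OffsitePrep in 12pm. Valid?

Roadmap feeds into DesignReview, so it must come first — violated.
Uma needs to be at both Triage and Retro — holds.
VendorCall is only available from 10am onward — holds.
DesignReview is only available from 2pm onward — holds.
Kai needs to be at both DesignReview and Roadmap — violated.
The latest acceptable start time for Retro is 1pm — holds.
The One-on-one can't start until after the Retro — holds.
Roadmap is restricted to the 12pm to 1pm start slots, inclusive — violated.
OffsitePrep has to happen before VendorCall — holds.
Tess is required at OffsitePrep and at One-on-one — holds.
There is only one room — violated.
Triage feeds into DesignReview, so it must come first — holds.
Triage is only available from 11am onward — holds.

Invalid. Kai needs to be at both DesignReview and Roadmap.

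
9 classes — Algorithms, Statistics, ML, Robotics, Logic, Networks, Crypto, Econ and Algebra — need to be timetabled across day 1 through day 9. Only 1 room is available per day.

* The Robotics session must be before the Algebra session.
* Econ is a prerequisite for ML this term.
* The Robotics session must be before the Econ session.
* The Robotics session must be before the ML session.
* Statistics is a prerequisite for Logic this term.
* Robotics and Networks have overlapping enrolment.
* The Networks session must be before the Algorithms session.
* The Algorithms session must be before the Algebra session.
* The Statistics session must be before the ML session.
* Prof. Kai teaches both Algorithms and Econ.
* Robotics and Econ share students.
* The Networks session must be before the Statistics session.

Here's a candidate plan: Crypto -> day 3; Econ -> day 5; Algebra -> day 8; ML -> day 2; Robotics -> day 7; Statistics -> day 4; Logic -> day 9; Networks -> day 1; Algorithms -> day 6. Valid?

The Algorithms session must be before the Algebra session — holds.
The Robotics session must be before the Algebra session — holds.
Statistics is a prerequisite for Logic this term — holds.
Only 1 room is available per day — holds.
The Robotics session must be before the Econ session — violated.
The Statistics session must be before the ML session — violated.
Econ is a prerequisite for ML this term — violated.
Robotics and Econ share students — holds.
The Networks session must be before the Algorithms session — holds.
Robotics and Networks have overlapping enrolment — holds.
The Networks session must be before the Statistics session — holds.
The Robotics session must be before the ML session — violated.
Prof. Kai teaches both Algorithms and Econ — holds.

Invalid. The Robotics session must be before the ML session.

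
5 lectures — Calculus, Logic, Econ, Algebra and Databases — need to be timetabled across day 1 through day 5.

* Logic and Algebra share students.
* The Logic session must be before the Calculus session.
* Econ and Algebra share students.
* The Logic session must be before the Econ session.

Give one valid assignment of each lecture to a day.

Databases -> day 1; Logic -> day 1; Calculus -> day 2; Algebra -> day 3; Econ -> day 2

Checking: Logic(day 1) before Calculus(day 2); Logic(day 1) before Econ(day 2); Econ(day 2) != Algebra(day 3); Logic(day 1) != Algebra(day 3).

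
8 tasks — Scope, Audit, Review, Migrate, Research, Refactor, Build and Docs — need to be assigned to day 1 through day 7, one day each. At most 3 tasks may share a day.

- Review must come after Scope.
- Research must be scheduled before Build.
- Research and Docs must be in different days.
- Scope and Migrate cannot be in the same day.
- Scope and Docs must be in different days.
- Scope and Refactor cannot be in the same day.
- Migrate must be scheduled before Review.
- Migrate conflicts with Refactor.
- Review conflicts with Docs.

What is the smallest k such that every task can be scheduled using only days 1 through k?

3

The precedence chain requires at least 2 distinct days.
With at most 3 per day and 8 tasks, at least 3 days are needed.
3 works (last occupied day: day 3): for example Research in day 1, Scope in day 1, Build in day 2, Refactor in day 3, Migrate in day 2, Audit in day 1, Docs in day 2, Review in day 3.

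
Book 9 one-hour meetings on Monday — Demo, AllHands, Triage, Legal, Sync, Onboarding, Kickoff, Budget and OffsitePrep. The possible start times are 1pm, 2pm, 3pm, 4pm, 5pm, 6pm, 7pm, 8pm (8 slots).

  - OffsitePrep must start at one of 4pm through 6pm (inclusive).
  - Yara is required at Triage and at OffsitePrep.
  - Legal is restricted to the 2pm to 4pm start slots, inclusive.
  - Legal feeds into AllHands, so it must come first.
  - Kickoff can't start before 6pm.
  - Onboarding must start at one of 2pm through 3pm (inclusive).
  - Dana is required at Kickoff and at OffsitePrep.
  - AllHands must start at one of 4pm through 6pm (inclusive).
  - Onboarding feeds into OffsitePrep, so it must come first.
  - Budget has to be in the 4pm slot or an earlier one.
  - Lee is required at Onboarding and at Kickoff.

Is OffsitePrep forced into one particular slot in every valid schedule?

No

OffsitePrep can be 4pm (e.g. Demo in 1pm, OffsitePrep in 4pm, AllHands in 4pm, Budget in 1pm, Triage in 1pm, Legal in 2pm, Onboarding in 2pm, Sync in 1pm, Kickoff in 6pm) or 5pm (e.g. AllHands=4pm, Legal=2pm, Budget=1pm, Demo=1pm, OffsitePrep=5pm, Triage=1pm, Sync=1pm, Onboarding=2pm, Kickoff=6pm).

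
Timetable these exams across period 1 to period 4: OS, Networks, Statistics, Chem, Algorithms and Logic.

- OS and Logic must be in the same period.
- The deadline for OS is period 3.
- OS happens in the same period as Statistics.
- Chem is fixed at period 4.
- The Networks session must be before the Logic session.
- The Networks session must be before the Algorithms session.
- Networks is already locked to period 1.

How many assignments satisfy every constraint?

6

Splitting on OS: it can be period 2 (3), period 3 (3). Listing each branch's schedules as (Networks, Statistics, Chem, Algorithms, Logic) by period number:
OS=period 2: (1,2,4,2,2) (1,2,4,3,2) (1,2,4,4,2) — 3.
OS=period 3: (1,3,4,2,3) (1,3,4,3,3) (1,3,4,4,3) — 3.
Summing: 3 + 3 = 6.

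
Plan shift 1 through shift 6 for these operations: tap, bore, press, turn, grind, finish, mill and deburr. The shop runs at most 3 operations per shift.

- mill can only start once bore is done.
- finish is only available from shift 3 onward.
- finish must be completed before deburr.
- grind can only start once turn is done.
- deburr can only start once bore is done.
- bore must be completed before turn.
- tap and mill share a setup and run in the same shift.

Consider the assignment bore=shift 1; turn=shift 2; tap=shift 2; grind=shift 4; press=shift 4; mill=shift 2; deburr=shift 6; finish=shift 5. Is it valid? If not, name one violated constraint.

Yes

grind can only start once turn is done — holds.
mill can only start once bore is done — holds.
tap and mill share a setup and run in the same shift — holds.
finish is only available from shift 3 onward — holds.
The shop runs at most 3 operations per shift — holds.
deburr can only start once bore is done — holds.
finish must be completed before deburr — holds.
bore must be completed before turn — holds.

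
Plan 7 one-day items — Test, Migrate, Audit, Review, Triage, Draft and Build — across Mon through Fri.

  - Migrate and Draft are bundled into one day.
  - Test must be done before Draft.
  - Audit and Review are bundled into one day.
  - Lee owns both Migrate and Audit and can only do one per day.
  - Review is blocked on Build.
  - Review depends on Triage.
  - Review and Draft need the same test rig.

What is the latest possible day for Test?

Thu

Downstream work caps Test at Thu.
Test at Thu is achievable: Triage=Mon; Migrate=Fri; Review=Tue; Test=Thu; Audit=Tue; Build=Mon; Draft=Fri.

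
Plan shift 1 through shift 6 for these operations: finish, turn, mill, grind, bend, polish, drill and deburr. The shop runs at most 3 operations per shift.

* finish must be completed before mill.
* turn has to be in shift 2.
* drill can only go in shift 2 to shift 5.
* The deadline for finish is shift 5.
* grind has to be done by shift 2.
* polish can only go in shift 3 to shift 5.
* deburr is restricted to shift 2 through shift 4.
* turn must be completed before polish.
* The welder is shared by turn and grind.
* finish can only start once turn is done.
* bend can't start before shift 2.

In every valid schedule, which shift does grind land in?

grind's window is shift 1–shift 2.
turn is fixed at shift 2, and grind can't share a shift with turn.
So grind must be shift 1.

shift 1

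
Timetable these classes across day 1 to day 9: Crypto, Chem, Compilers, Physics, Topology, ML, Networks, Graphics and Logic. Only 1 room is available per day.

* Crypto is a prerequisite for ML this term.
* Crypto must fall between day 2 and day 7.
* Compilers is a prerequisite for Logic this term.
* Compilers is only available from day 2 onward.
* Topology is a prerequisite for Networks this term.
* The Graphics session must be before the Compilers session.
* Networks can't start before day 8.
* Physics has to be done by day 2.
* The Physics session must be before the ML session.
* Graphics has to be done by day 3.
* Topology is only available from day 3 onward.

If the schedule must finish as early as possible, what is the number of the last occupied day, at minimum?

day 9

The precedence chain requires at least 3 distinct days.
With at most 1 per day and 9 classes, at least 9 days are needed.
Networks can't be placed before day 8, so the schedule must run through at least day 8.
9 works (last occupied day: day 9): for example Networks -> day 8; Compilers -> day 5; Chem -> day 9; ML -> day 6; Physics -> day 1; Logic -> day 7; Topology -> day 4; Crypto -> day 3; Graphics -> day 2.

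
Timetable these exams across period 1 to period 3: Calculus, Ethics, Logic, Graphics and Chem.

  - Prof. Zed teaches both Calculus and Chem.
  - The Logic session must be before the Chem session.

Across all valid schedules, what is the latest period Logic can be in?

Downstream work caps Logic at period 2.
Logic at period 2 is achievable: Chem in period 3; Calculus in period 1; Ethics in period 1; Logic in period 2; Graphics in period 1.

period 2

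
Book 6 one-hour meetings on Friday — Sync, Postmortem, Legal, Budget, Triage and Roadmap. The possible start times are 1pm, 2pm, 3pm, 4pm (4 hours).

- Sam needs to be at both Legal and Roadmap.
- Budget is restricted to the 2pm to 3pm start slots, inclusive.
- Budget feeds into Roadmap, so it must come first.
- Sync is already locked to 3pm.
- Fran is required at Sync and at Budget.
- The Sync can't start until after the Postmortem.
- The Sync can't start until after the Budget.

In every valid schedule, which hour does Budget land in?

2pm

Budget's window is 2pm–3pm.
Sync is fixed at 3pm, and Budget can't share a hour with Sync.
So Budget must be 2pm.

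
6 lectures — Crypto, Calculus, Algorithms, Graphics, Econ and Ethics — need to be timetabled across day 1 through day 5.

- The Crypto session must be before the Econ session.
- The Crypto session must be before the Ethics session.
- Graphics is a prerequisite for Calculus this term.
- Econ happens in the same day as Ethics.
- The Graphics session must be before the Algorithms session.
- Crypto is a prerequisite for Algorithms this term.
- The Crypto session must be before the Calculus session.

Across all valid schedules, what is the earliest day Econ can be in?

day 2

Precedence pushes Econ to at least day 2.
Econ at day 2 is achievable: Econ -> day 2; Crypto -> day 1; Ethics -> day 2; Calculus -> day 2; Algorithms -> day 2; Graphics -> day 1.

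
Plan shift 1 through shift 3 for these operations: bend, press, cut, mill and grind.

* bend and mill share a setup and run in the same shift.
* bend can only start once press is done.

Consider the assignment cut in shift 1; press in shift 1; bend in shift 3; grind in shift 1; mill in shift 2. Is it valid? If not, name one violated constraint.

No. bend and mill share a setup and run in the same shift is not satisfied.

bend can only start once press is done — holds.
bend and mill share a setup and run in the same shift — violated.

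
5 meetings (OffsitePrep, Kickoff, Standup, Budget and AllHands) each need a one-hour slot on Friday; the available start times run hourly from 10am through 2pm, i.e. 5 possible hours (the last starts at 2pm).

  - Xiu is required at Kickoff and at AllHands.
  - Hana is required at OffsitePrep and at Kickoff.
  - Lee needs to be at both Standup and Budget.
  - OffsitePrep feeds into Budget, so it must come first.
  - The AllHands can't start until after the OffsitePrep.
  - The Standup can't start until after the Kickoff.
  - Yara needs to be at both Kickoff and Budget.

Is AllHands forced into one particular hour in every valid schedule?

No

AllHands can be 11am (e.g. Standup in 1pm; Budget in 11am; Kickoff in 12pm; OffsitePrep in 10am; AllHands in 11am) or 12pm (e.g. Standup=12pm, Kickoff=11am, OffsitePrep=10am, Budget=1pm, AllHands=12pm).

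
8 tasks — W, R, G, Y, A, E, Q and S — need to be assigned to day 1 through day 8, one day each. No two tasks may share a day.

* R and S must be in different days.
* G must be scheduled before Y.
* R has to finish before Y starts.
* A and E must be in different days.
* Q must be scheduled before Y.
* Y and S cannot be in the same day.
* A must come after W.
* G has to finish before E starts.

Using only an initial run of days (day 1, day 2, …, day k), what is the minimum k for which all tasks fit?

The precedence chain requires at least 2 distinct days.
With at most 1 per day and 8 tasks, at least 8 days are needed.
8 works (last occupied day: day 8): for example G in day 1; R in day 2; Y in day 4; Q in day 3; E in day 7; W in day 5; S in day 8; A in day 6.

8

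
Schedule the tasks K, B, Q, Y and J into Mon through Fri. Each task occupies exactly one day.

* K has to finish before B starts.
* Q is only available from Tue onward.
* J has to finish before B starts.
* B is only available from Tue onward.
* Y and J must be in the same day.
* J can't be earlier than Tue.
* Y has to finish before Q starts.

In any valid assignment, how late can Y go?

Y must be in the same day as J, which can't be before Tue, so Y is at least Tue; downstream work caps Y at Thu.
Y at Thu is achievable: J -> Thu; Q -> Fri; Y -> Thu; B -> Fri; K -> Mon.

Thu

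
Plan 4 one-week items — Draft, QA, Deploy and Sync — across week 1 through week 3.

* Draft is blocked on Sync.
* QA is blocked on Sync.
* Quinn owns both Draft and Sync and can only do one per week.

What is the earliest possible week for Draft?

Precedence pushes Draft to at least week 2.
Draft at week 2 is achievable: Sync -> week 1; Draft -> week 2; QA -> week 2; Deploy -> week 1.

week 2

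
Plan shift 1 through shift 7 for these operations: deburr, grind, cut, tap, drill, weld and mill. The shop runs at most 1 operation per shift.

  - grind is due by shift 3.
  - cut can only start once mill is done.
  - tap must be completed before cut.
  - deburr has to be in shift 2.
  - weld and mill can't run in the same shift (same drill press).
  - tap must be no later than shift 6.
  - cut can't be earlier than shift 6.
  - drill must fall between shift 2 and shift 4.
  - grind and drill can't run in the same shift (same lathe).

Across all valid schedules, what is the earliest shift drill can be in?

shift 3

Drill is available from shift 2; drill's own window allows nothing later than shift 4.
drill at shift 3 is achievable: tap=shift 4; drill=shift 3; cut=shift 6; grind=shift 1; mill=shift 5; deburr=shift 2; weld=shift 7.
Nothing earlier works — the conflict and capacity constraints rule out every shift before shift 3.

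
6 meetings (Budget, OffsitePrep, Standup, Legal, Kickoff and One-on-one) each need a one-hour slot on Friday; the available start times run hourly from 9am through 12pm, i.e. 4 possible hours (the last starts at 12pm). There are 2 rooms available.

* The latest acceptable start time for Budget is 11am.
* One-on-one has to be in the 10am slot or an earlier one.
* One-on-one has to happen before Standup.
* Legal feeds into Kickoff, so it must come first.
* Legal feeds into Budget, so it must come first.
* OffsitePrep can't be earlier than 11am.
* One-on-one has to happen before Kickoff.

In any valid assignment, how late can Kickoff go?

Precedence pushes Kickoff to at least 10am.
Kickoff at 12pm is achievable: Standup=10am; OffsitePrep=11am; Budget=10am; Legal=9am; Kickoff=12pm; One-on-one=9am.

12pm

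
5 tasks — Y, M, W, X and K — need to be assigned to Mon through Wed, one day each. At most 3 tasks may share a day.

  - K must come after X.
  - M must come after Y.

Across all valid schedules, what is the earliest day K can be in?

Tue

Precedence pushes K to at least Tue.
K at Tue is achievable: Y=Mon, X=Mon, W=Mon, K=Tue, M=Tue.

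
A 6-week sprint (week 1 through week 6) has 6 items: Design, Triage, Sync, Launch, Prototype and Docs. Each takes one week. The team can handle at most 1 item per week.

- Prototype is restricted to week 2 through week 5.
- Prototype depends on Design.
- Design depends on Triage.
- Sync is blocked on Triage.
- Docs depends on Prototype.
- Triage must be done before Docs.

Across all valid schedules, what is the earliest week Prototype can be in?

week 3

Prototype is available from week 2; precedence pushes Prototype to at least week 3; Prototype's own window allows nothing later than week 5.
Prototype at week 3 is achievable: Prototype in week 3; Sync in week 5; Triage in week 1; Launch in week 6; Docs in week 4; Design in week 2.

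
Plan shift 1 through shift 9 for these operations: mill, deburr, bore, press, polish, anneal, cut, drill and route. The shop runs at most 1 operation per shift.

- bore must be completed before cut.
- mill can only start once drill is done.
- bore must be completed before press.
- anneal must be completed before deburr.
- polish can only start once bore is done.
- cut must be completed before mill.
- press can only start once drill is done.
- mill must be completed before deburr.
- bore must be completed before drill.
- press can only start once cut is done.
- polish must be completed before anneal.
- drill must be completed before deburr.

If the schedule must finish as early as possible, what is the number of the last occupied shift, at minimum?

9

The precedence chain requires at least 4 distinct shifts.
With at most 1 per shift and 9 operations, at least 9 shifts are needed.
9 works (last occupied shift: shift 9): for example mill -> shift 4, anneal -> shift 6, polish -> shift 5, bore -> shift 1, press -> shift 8, drill -> shift 2, deburr -> shift 7, route -> shift 9, cut -> shift 3.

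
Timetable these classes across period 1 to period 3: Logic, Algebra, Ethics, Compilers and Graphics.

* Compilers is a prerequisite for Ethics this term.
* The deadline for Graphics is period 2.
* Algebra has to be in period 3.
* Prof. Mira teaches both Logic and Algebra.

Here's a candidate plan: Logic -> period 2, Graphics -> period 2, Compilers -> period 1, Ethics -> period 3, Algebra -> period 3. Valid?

Algebra has to be in period 3 — holds.
Prof. Mira teaches both Logic and Algebra — holds.
Compilers is a prerequisite for Ethics this term — holds.
The deadline for Graphics is period 2 — holds.

Yes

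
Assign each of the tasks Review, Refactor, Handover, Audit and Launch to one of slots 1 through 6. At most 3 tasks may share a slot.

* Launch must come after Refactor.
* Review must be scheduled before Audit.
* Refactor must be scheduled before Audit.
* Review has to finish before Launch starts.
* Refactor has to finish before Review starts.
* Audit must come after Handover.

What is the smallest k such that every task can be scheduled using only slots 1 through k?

3

The precedence chain requires at least 3 distinct slots.
With at most 3 per slot and 5 tasks, at least 2 slots are needed.
3 works (last occupied slot: 3): for example Review in 2, Handover in 1, Refactor in 1, Launch in 3, Audit in 3.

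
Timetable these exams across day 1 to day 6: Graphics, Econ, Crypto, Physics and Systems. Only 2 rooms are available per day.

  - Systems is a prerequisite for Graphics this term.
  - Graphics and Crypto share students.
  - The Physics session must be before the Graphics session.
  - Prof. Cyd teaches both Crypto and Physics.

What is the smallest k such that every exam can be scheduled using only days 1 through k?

3 days

The precedence chain requires at least 2 distinct days.
With at most 2 per day and 5 exams, at least 3 days are needed.
3 works (last occupied day: day 3): for example Econ in day 2, Crypto in day 3, Graphics in day 2, Systems in day 1, Physics in day 1.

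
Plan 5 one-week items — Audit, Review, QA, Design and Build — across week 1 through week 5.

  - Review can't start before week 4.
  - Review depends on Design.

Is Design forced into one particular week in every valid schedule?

No

Design can be week 1 (e.g. Build=week 1; Review=week 4; QA=week 1; Design=week 1; Audit=week 1) or week 2 (e.g. QA -> week 1, Build -> week 1, Design -> week 2, Audit -> week 1, Review -> week 4).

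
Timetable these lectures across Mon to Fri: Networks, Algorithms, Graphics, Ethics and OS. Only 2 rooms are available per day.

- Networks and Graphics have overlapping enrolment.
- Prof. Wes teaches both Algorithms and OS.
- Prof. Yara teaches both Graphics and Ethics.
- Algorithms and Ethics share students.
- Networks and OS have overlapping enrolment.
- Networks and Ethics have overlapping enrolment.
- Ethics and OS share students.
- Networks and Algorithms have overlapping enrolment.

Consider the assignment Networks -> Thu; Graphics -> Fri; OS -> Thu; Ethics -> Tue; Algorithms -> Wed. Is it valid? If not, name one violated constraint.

No. Networks and OS have overlapping enrolment is not satisfied.

Networks and Algorithms have overlapping enrolment — holds.
Only 2 rooms are available per day — holds.
Prof. Wes teaches both Algorithms and OS — holds.
Ethics and OS share students — holds.
Networks and OS have overlapping enrolment — violated.
Prof. Yara teaches both Graphics and Ethics — holds.
Algorithms and Ethics share students — holds.
Networks and Ethics have overlapping enrolment — holds.
Networks and Graphics have overlapping enrolment — holds.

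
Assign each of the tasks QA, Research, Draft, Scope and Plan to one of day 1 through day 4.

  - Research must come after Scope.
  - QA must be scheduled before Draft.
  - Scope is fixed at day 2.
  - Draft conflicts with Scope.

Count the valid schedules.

Splitting on QA: it can be day 1 (16), day 2 (16), day 3 (8). Listing each branch's schedules as (Research, Draft, Scope, Plan) by day number:
QA=day 1: (3,3,2,1) (3,3,2,2) (3,3,2,3) (3,3,2,4) (3,4,2,1) (3,4,2,2) (3,4,2,3) (3,4,2,4) (4,3,2,1) (4,3,2,2) (4,3,2,3) (4,3,2,4) (4,4,2,1) (4,4,2,2) (4,4,2,3) (4,4,2,4) — 16.
QA=day 2: (3,3,2,1) (3,3,2,2) (3,3,2,3) (3,3,2,4) (3,4,2,1) (3,4,2,2) (3,4,2,3) (3,4,2,4) (4,3,2,1) (4,3,2,2) (4,3,2,3) (4,3,2,4) (4,4,2,1) (4,4,2,2) (4,4,2,3) (4,4,2,4) — 16.
QA=day 3: (3,4,2,1) (3,4,2,2) (3,4,2,3) (3,4,2,4) (4,4,2,1) (4,4,2,2) (4,4,2,3) (4,4,2,4) — 8.
Summing: 16 + 16 + 8 = 40.

40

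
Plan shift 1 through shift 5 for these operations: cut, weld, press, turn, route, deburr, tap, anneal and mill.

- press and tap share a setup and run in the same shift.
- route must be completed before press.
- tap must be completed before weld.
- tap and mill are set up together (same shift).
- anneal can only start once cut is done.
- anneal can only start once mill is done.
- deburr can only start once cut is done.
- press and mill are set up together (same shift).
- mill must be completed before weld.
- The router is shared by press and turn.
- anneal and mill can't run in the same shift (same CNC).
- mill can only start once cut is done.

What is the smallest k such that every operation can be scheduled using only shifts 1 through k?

The precedence chain requires at least 3 distinct shifts.
3 works (last occupied shift: shift 3): for example press -> shift 2; route -> shift 1; deburr -> shift 2; weld -> shift 3; tap -> shift 2; anneal -> shift 3; mill -> shift 2; cut -> shift 1; turn -> shift 1.

3 shifts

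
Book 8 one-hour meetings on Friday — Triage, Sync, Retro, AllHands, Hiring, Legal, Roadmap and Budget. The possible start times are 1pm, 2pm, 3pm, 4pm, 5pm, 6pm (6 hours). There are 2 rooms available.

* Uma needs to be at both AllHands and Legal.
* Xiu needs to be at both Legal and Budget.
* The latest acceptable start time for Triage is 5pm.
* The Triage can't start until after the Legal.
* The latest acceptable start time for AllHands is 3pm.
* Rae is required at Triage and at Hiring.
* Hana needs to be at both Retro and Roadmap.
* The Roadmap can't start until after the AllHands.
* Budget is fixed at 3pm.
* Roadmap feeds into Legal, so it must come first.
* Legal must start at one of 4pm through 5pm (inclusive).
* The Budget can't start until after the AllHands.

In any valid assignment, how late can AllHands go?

AllHands's own window allows nothing later than 3pm; downstream work caps AllHands at 2pm.
AllHands at 2pm is achievable: Triage -> 5pm, Sync -> 1pm, AllHands -> 2pm, Budget -> 3pm, Legal -> 4pm, Retro -> 1pm, Roadmap -> 3pm, Hiring -> 2pm.

2pm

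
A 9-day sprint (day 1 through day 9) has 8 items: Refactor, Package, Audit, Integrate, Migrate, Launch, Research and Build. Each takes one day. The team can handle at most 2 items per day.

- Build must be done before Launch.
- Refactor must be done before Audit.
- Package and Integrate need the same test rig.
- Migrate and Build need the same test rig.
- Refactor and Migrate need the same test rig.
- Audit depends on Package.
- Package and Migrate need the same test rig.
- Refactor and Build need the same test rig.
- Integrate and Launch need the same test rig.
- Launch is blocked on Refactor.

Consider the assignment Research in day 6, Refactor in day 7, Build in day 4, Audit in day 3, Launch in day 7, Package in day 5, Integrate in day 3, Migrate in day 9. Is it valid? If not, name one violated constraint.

No — it violates: Refactor must be done before Audit

Integrate and Launch need the same test rig — holds.
Refactor and Migrate need the same test rig — holds.
The team can handle at most 2 items per day — holds.
Package and Migrate need the same test rig — holds.
Refactor must be done before Audit — violated.
Migrate and Build need the same test rig — holds.
Package and Integrate need the same test rig — holds.
Build must be done before Launch — holds.
Audit depends on Package — violated.
Launch is blocked on Refactor — violated.
Refactor and Build need the same test rig — holds.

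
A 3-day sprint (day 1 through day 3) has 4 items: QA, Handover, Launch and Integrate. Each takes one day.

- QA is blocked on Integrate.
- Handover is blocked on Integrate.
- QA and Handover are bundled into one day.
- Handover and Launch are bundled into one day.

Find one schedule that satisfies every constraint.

Handover in day 2, QA in day 2, Launch in day 2, Integrate in day 1

Checking: Integrate(day 1) before QA(day 2); Integrate(day 1) before Handover(day 2); QA = Handover = day 2; Handover = Launch = day 2.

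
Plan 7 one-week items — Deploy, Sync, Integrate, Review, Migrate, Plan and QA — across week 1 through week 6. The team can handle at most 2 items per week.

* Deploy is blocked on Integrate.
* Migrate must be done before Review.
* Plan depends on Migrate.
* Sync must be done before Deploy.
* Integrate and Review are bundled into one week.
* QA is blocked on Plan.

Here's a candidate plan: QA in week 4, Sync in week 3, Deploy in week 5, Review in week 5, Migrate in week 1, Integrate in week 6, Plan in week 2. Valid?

Invalid. Deploy is blocked on Integrate.

Plan depends on Migrate — holds.
The team can handle at most 2 items per week — holds.
Sync must be done before Deploy — holds.
Migrate must be done before Review — holds.
Integrate and Review are bundled into one week — violated.
Deploy is blocked on Integrate — violated.
QA is blocked on Plan — holds.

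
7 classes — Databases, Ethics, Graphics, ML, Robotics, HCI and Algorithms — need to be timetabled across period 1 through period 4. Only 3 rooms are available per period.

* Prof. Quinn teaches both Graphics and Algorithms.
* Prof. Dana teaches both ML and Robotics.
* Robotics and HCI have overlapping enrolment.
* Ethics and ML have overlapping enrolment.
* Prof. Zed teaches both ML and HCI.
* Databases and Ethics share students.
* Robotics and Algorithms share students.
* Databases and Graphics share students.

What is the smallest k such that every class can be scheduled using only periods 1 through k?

With at most 3 per period and 7 classes, at least 3 periods are needed.
3 works (last occupied period: period 3): for example Databases in period 1; Robotics in period 2; Algorithms in period 1; ML in period 1; Ethics in period 2; Graphics in period 2; HCI in period 3.

3 periods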